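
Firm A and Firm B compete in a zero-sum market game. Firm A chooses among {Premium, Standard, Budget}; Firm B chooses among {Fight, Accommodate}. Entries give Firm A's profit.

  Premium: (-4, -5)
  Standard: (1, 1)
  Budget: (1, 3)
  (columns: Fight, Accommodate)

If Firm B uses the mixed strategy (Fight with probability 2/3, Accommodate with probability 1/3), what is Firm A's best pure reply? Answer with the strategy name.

Expected payoff of Premium: (2/3)·(-4) + (1/3)·(-5) = -13/3.
Expected payoff of Standard: (2/3)·1 + (1/3)·1 = 1.
Expected payoff of Budget: (2/3)·1 + (1/3)·3 = 5/3.
The largest is 5/3, so Firm A's best response is Budget.

Budget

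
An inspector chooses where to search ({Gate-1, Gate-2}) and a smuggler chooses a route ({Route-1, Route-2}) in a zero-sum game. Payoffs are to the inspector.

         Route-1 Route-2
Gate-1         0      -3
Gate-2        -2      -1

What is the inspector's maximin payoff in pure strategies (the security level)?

-2

Row minima: Gate-1 → -3, Gate-2 → -2.
The best of these is -2.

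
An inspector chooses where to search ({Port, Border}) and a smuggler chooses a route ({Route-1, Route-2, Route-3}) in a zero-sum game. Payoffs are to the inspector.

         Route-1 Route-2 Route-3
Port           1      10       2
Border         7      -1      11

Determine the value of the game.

Row minima: Port → 1, Border → -1; maximin = 1.
Column maxima: Route-1 → 7, Route-2 → 10, Route-3 → 11; minimax = 7.
1 ≠ 7, so there is no saddle point; optimal play is mixed.
Route-3 is strictly dominated by Route-1 (it gives the inspector strictly more in every row), so the smuggler never plays it.
On the remaining 2×2 (Port, Border vs Route-1, Route-2):
Let the inspector play Port with probability p. Expected payoff against Route-1: 1p + 7(1−p) = −6p + 7; against Route-2: 10p + (-1)(1−p) = 11p − 1.
Setting these equal: −6p + 7 = 11p − 1 ⇒ −17p = -8 ⇒ p = 8/17, and the value is (-6)·(8/17) + 7 = 71/17.
For the smuggler: with q = P(Route-1), equating Port's and Border's payoffs gives −9q + 10 = 8q − 1 ⇒ q = 11/17.

71/17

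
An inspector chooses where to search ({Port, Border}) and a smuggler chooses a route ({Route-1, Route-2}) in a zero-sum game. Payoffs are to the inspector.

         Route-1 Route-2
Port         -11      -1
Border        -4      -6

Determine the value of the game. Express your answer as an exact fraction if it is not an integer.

-31/6

Row minima: Port → -11, Border → -6; maximin = -6.
Column maxima: Route-1 → -4, Route-2 → -1; minimax = -4.
-6 ≠ -4, so there is no saddle point; optimal play is mixed.
Let the inspector play Port with probability p. Expected payoff against Route-1: (-11)p + (-4)(1−p) = −7p − 4; against Route-2: (-1)p + (-6)(1−p) = 5p − 6.
Setting these equal: −7p − 4 = 5p − 6 ⇒ −12p = -2 ⇒ p = 1/6, and the value is (-7)·(1/6) − 4 = -31/6.
For the smuggler: with q = P(Route-1), equating Port's and Border's payoffs gives −10q − 1 = 2q − 6 ⇒ q = 5/12.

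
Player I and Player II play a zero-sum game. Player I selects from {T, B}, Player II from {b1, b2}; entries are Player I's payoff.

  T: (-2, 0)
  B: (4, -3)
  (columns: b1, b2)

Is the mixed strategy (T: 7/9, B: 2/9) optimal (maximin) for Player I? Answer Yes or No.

Yes

Against b1 this mix gives (7/9)·(-2) + (2/9)·4 = -2/3.
Against b2 this mix gives (7/9)·0 + (2/9)·(-3) = -2/3.
All of Player II's active replies (b1, b2) yield -2/3, and no column does worse for Player I. The mix makes Player II indifferent and guarantees -2/3, so it is optimal.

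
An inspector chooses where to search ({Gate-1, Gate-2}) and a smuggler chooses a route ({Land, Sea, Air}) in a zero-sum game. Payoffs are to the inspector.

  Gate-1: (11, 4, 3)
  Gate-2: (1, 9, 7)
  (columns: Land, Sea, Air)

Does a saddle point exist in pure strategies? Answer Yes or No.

Row minima: Gate-1 → 3, Gate-2 → 1; maximin = 3.
Column maxima: Land → 11, Sea → 9, Air → 7; minimax = 7.
3 ≠ 7, so no pure-strategy equilibrium exists.

No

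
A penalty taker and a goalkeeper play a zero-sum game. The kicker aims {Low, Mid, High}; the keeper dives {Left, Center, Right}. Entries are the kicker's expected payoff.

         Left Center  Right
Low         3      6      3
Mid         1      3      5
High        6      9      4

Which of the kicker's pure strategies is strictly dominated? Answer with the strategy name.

High gives a strictly higher payoff than Low against every column: 6 > 3, 9 > 6, 4 > 3.
So Low is strictly dominated and the kicker never plays it.

Low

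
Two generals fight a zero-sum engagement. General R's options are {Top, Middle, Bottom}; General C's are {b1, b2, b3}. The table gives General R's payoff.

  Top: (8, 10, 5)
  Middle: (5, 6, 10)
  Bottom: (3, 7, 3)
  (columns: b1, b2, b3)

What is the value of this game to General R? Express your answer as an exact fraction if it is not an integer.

55/8

Row minima: Top → 5, Middle → 5, Bottom → 3; maximin = 5.
Column maxima: b1 → 8, b2 → 10, b3 → 10; minimax = 8.
5 ≠ 8, so there is no saddle point; optimal play is mixed.
Bottom is strictly dominated by Top, so General R never plays it.
b2 is strictly dominated by b1 (it gives General R strictly more in every row), so General C never plays it.
On the remaining 2×2 (Top, Middle vs b1, b3):
Let General R play Top with probability p. Expected payoff against b1: 8p + 5(1−p) = 3p + 5; against b3: 5p + 10(1−p) = −5p + 10.
Setting these equal: 3p + 5 = −5p + 10 ⇒ 8p = 5 ⇒ p = 5/8, and the value is (3)·(5/8) + 5 = 55/8.
For General C: with q = P(b1), equating Top's and Middle's payoffs gives 3q + 5 = −5q + 10 ⇒ q = 5/8.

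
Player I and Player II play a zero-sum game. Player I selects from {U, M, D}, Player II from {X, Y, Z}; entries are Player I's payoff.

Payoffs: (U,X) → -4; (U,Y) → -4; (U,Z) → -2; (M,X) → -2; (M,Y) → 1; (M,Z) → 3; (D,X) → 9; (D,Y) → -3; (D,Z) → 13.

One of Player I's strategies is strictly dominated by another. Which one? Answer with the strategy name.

U

M gives a strictly higher payoff than U against every column: -2 > -4, 1 > -4, 3 > -2.
So U is strictly dominated and Player I never plays it.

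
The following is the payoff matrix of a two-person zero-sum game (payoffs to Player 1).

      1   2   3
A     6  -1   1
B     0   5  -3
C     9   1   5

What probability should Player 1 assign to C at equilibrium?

2/3

Row minima: A → -1, B → -3, C → 1; maximin = 1.
Column maxima: 1 → 9, 2 → 5, 3 → 5; minimax = 5.
1 ≠ 5, so there is no saddle point; optimal play is mixed.
A is strictly dominated by C, so Player 1 never plays it.
1 is strictly dominated by 3 (it gives Player 1 strictly more in every row), so Player 2 never plays it.
On the remaining 2×2 (B, C vs 2, 3):
Let Player 1 play B with probability p. Expected payoff against 2: 5p + 1(1−p) = 4p + 1; against 3: (-3)p + 5(1−p) = −8p + 5.
Setting these equal: 4p + 1 = −8p + 5 ⇒ 12p = 4 ⇒ p = 1/3, and the value is (4)·(1/3) + 1 = 7/3.
For Player 2: with q = P(2), equating B's and C's payoffs gives 8q − 3 = −4q + 5 ⇒ q = 2/3.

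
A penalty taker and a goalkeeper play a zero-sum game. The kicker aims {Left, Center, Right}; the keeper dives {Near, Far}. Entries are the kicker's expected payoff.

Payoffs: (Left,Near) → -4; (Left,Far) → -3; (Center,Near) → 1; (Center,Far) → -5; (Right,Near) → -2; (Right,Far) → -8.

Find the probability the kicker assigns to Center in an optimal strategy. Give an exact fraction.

1/7

Row minima: Left → -4, Center → -5, Right → -8; maximin = -4.
Column maxima: Near → 1, Far → -3; minimax = -3.
-4 ≠ -3, so there is no saddle point; optimal play is mixed.
Right is strictly dominated by Center, so the kicker never plays it.
On the remaining 2×2 (Left, Center vs Near, Far):
Let the kicker play Left with probability p. Expected payoff against Near: (-4)p + 1(1−p) = −5p + 1; against Far: (-3)p + (-5)(1−p) = 2p − 5.
Setting these equal: −5p + 1 = 2p − 5 ⇒ −7p = -6 ⇒ p = 6/7, and the value is (-5)·(6/7) + 1 = -23/7.
For the keeper: with q = P(Near), equating Left's and Center's payoffs gives −q − 3 = 6q − 5 ⇒ q = 2/7.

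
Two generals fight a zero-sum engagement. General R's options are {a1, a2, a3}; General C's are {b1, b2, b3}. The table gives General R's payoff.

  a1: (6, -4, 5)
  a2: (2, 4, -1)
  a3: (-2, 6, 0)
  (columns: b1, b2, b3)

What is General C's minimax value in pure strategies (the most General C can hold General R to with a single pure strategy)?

5

Column maxima: b1 → 6, b2 → 6, b3 → 5.
The smallest of these is 5.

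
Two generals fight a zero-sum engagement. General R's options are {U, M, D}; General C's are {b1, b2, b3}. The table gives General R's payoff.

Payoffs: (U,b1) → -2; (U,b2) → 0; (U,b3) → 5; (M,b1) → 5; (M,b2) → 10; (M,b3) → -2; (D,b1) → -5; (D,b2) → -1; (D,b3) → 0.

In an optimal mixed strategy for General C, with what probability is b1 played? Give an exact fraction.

1/2

Row minima: U → -2, M → -2, D → -5; maximin = -2.
Column maxima: b1 → 5, b2 → 10, b3 → 5; minimax = 5.
-2 ≠ 5, so there is no saddle point; optimal play is mixed.
D is strictly dominated by U, so General R never plays it.
b2 is strictly dominated by b1 (it gives General R strictly more in every row), so General C never plays it.
On the remaining 2×2 (U, M vs b1, b3):
Let General R play U with probability p. Expected payoff against b1: (-2)p + 5(1−p) = −7p + 5; against b3: 5p + (-2)(1−p) = 7p − 2.
Setting these equal: −7p + 5 = 7p − 2 ⇒ −14p = -7 ⇒ p = 1/2, and the value is (-7)·(1/2) + 5 = 3/2.
For General C: with q = P(b1), equating U's and M's payoffs gives −7q + 5 = 7q − 2 ⇒ q = 1/2.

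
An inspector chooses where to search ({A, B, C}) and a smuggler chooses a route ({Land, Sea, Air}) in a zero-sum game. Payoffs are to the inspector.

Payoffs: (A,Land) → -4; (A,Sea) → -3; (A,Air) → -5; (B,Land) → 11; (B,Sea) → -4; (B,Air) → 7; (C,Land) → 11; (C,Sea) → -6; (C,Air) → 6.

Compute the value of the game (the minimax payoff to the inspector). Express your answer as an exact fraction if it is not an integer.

Row minima: A → -5, B → -4, C → -6; maximin = -4.
Column maxima: Land → 11, Sea → -3, Air → 7; minimax = -3.
-4 ≠ -3, so there is no saddle point; optimal play is mixed.
Land is strictly dominated by Air (it gives the inspector strictly more in every row), so the smuggler never plays it.
With Land eliminated, C is strictly dominated by B (B gives the inspector strictly more in every remaining column), so the inspector never plays it.
On the remaining 2×2 (A, B vs Sea, Air):
Let the inspector play A with probability p. Expected payoff against Sea: (-3)p + (-4)(1−p) = p − 4; against Air: (-5)p + 7(1−p) = −12p + 7.
Setting these equal: p − 4 = −12p + 7 ⇒ 13p = 11 ⇒ p = 11/13, and the value is (1)·(11/13) − 4 = -41/13.
For the smuggler: with q = P(Sea), equating A's and B's payoffs gives 2q − 5 = −11q + 7 ⇒ q = 12/13.

-41/13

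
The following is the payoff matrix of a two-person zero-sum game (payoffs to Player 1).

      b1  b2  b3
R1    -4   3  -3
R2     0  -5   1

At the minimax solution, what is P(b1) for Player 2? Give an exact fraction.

Row minima: R1 → -4, R2 → -5; maximin = -4.
Column maxima: b1 → 0, b2 → 3, b3 → 1; minimax = 0.
-4 ≠ 0, so there is no saddle point; optimal play is mixed.
b3 is strictly dominated by b1 (it gives Player 1 strictly more in every row), so Player 2 never plays it.
On the remaining 2×2 (R1, R2 vs b1, b2):
Let Player 1 play R1 with probability p. Expected payoff against b1: (-4)p + 0(1−p) = −4p; against b2: 3p + (-5)(1−p) = 8p − 5.
Setting these equal: −4p = 8p − 5 ⇒ −12p = -5 ⇒ p = 5/12, and the value is (-4)·(5/12) = -5/3.
For Player 2: with q = P(b1), equating R1's and R2's payoffs gives −7q + 3 = 5q − 5 ⇒ q = 2/3.

2/3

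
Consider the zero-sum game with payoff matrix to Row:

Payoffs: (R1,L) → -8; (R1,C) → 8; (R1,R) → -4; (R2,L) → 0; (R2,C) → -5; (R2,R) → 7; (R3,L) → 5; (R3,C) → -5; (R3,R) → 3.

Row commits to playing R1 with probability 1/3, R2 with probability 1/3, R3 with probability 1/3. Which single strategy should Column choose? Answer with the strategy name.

If Column plays L, Row's expected payoff is (1/3)·(-8) + (1/3)·0 + (1/3)·5 = -1.
If Column plays C, Row's expected payoff is (1/3)·8 + (1/3)·(-5) + (1/3)·(-5) = -2/3.
If Column plays R, Row's expected payoff is (1/3)·(-4) + (1/3)·7 + (1/3)·3 = 2.
Column minimizes Row's payoff; the smallest is -1, so the best response is L.

L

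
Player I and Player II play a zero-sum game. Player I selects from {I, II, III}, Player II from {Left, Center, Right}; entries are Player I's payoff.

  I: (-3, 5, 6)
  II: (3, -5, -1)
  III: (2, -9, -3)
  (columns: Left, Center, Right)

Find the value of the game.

0

Row minima: I → -3, II → -5, III → -9; maximin = -3.
Column maxima: Left → 3, Center → 5, Right → 6; minimax = 3.
-3 ≠ 3, so there is no saddle point; optimal play is mixed.
III is strictly dominated by II, so Player I never plays it.
Right is strictly dominated by Center (it gives Player I strictly more in every row), so Player II never plays it.
On the remaining 2×2 (I, II vs Left, Center):
Let Player I play I with probability p. Expected payoff against Left: (-3)p + 3(1−p) = −6p + 3; against Center: 5p + (-5)(1−p) = 10p − 5.
Setting these equal: −6p + 3 = 10p − 5 ⇒ −16p = -8 ⇒ p = 1/2, and the value is (-6)·(1/2) + 3 = 0.
For Player II: with q = P(Left), equating I's and II's payoffs gives −8q + 5 = 8q − 5 ⇒ q = 5/8.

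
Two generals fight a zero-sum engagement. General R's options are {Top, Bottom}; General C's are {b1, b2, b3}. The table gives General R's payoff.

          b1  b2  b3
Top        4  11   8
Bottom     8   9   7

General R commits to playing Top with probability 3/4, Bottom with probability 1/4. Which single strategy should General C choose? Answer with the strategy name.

If General C plays b1, General R's expected payoff is (3/4)·4 + (1/4)·8 = 5.
If General C plays b2, General R's expected payoff is (3/4)·11 + (1/4)·9 = 21/2.
If General C plays b3, General R's expected payoff is (3/4)·8 + (1/4)·7 = 31/4.
General C minimizes General R's payoff; the smallest is 5, so the best response is b1.

b1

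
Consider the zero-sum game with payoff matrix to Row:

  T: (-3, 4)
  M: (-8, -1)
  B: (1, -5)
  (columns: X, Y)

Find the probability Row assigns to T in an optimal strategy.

6/13

Row minima: T → -3, M → -8, B → -5; maximin = -3.
Column maxima: X → 1, Y → 4; minimax = 1.
-3 ≠ 1, so there is no saddle point; optimal play is mixed.
M is strictly dominated by T, so Row never plays it.
On the remaining 2×2 (T, B vs X, Y):
Let Row play T with probability p. Expected payoff against X: (-3)p + 1(1−p) = −4p + 1; against Y: 4p + (-5)(1−p) = 9p − 5.
Setting these equal: −4p + 1 = 9p − 5 ⇒ −13p = -6 ⇒ p = 6/13, and the value is (-4)·(6/13) + 1 = -11/13.
For Column: with q = P(X), equating T's and B's payoffs gives −7q + 4 = 6q − 5 ⇒ q = 9/13.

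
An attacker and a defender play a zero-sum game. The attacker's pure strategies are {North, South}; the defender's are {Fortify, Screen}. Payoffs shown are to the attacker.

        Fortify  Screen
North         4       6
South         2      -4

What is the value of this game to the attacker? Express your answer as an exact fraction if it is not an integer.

4

Row minima: North → 4, South → -4; maximin = 4.
Column maxima: Fortify → 4, Screen → 6; minimax = 4.
Since maximin = minimax = 4, there is a saddle point and the value is 4.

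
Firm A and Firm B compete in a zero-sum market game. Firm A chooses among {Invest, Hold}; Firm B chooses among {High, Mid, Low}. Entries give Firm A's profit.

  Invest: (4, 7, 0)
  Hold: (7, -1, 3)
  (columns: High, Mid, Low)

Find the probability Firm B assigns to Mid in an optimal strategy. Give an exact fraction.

3/11

Row minima: Invest → 0, Hold → -1; maximin = 0.
Column maxima: High → 7, Mid → 7, Low → 3; minimax = 3.
0 ≠ 3, so there is no saddle point; optimal play is mixed.
High is strictly dominated by Low (it gives Firm A strictly more in every row), so Firm B never plays it.
On the remaining 2×2 (Invest, Hold vs Mid, Low):
Let Firm A play Invest with probability p. Expected payoff against Mid: 7p + (-1)(1−p) = 8p − 1; against Low: 0p + 3(1−p) = −3p + 3.
Setting these equal: 8p − 1 = −3p + 3 ⇒ 11p = 4 ⇒ p = 4/11, and the value is (8)·(4/11) − 1 = 21/11.
For Firm B: with q = P(Mid), equating Invest's and Hold's payoffs gives 7q = −4q + 3 ⇒ q = 3/11.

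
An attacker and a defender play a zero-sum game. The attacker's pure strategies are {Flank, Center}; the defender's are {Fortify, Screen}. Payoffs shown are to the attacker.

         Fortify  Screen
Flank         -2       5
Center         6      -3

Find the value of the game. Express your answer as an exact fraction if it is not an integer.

3/2

Row minima: Flank → -2, Center → -3; maximin = -2.
Column maxima: Fortify → 6, Screen → 5; minimax = 5.
-2 ≠ 5, so there is no saddle point; optimal play is mixed.
Let the attacker play Flank with probability p. Expected payoff against Fortify: (-2)p + 6(1−p) = −8p + 6; against Screen: 5p + (-3)(1−p) = 8p − 3.
Setting these equal: −8p + 6 = 8p − 3 ⇒ −16p = -9 ⇒ p = 9/16, and the value is (-8)·(9/16) + 6 = 3/2.
For the defender: with q = P(Fortify), equating Flank's and Center's payoffs gives −7q + 5 = 9q − 3 ⇒ q = 1/2.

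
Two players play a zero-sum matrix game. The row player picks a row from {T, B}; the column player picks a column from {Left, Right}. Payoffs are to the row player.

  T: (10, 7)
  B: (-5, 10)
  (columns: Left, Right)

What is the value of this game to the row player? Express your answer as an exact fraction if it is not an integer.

Row minima: T → 7, B → -5; maximin = 7.
Column maxima: Left → 10, Right → 10; minimax = 10.
7 ≠ 10, so there is no saddle point; optimal play is mixed.
Let the row player play T with probability p. Expected payoff against Left: 10p + (-5)(1−p) = 15p − 5; against Right: 7p + 10(1−p) = −3p + 10.
Setting these equal: 15p − 5 = −3p + 10 ⇒ 18p = 15 ⇒ p = 5/6, and the value is (15)·(5/6) − 5 = 15/2.
For the column player: with q = P(Left), equating T's and B's payoffs gives 3q + 7 = −15q + 10 ⇒ q = 1/6.

15/2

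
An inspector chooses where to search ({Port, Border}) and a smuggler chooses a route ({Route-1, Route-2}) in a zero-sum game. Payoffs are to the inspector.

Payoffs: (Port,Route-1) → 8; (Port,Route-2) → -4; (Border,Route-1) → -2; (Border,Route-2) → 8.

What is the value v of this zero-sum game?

Row minima: Port → -4, Border → -2; maximin = -2.
Column maxima: Route-1 → 8, Route-2 → 8; minimax = 8.
-2 ≠ 8, so there is no saddle point; optimal play is mixed.
Let the inspector play Port with probability p. Expected payoff against Route-1: 8p + (-2)(1−p) = 10p − 2; against Route-2: (-4)p + 8(1−p) = −12p + 8.
Setting these equal: 10p − 2 = −12p + 8 ⇒ 22p = 10 ⇒ p = 5/11, and the value is (10)·(5/11) − 2 = 28/11.
For the smuggler: with q = P(Route-1), equating Port's and Border's payoffs gives 12q − 4 = −10q + 8 ⇒ q = 6/11.

28/11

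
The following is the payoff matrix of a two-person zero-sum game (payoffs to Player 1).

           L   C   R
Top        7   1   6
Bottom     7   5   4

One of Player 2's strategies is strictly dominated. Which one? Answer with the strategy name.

C holds Player 1's payoff strictly below L in every row: 1 < 7, 5 < 7.
So L is strictly dominated for Player 2.

L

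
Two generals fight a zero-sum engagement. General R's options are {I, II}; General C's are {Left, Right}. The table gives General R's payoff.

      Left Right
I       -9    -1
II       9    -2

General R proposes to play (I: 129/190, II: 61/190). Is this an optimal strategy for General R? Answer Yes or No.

Against Left this mix gives (129/190)·(-9) + (61/190)·9 = -306/95.
Against Right this mix gives (129/190)·(-1) + (61/190)·(-2) = -251/190.
General C will play Left, holding General R to -306/95. Shifting weight toward the row that does better against Left would raise this floor (the equalizing mix achieves -27/19 against both Left and Right), so the proposed strategy is not optimal.

No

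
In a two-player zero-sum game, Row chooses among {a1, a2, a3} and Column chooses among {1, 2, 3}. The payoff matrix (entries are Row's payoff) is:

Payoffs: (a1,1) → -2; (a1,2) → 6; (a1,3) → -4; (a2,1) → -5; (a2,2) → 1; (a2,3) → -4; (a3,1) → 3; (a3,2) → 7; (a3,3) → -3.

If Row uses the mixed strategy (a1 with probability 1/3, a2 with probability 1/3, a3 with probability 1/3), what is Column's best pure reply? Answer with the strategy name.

If Column plays 1, Row's expected payoff is (1/3)·(-2) + (1/3)·(-5) + (1/3)·3 = -4/3.
If Column plays 2, Row's expected payoff is (1/3)·6 + (1/3)·1 + (1/3)·7 = 14/3.
If Column plays 3, Row's expected payoff is (1/3)·(-4) + (1/3)·(-4) + (1/3)·(-3) = -11/3.
Column minimizes Row's payoff; the smallest is -11/3, so the best response is 3.

3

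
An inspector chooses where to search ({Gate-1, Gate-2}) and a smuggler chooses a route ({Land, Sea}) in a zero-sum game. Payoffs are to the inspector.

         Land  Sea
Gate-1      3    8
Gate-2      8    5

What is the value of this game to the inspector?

Row minima: Gate-1 → 3, Gate-2 → 5; maximin = 5.
Column maxima: Land → 8, Sea → 8; minimax = 8.
5 ≠ 8, so there is no saddle point; optimal play is mixed.
Let the inspector play Gate-1 with probability p. Expected payoff against Land: 3p + 8(1−p) = −5p + 8; against Sea: 8p + 5(1−p) = 3p + 5.
Setting these equal: −5p + 8 = 3p + 5 ⇒ −8p = -3 ⇒ p = 3/8, and the value is (-5)·(3/8) + 8 = 49/8.
For the smuggler: with q = P(Land), equating Gate-1's and Gate-2's payoffs gives −5q + 8 = 3q + 5 ⇒ q = 3/8.

49/8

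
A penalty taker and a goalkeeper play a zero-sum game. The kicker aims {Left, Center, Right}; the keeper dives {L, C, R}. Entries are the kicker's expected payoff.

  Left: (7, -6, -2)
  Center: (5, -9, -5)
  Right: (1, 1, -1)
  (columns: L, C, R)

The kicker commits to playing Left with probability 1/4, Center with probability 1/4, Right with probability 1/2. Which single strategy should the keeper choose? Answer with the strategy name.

If the keeper plays L, the kicker's expected payoff is (1/4)·7 + (1/4)·5 + (1/2)·1 = 7/2.
If the keeper plays C, the kicker's expected payoff is (1/4)·(-6) + (1/4)·(-9) + (1/2)·1 = -13/4.
If the keeper plays R, the kicker's expected payoff is (1/4)·(-2) + (1/4)·(-5) + (1/2)·(-1) = -9/4.
The keeper minimizes the kicker's payoff; the smallest is -13/4, so the best response is C.

C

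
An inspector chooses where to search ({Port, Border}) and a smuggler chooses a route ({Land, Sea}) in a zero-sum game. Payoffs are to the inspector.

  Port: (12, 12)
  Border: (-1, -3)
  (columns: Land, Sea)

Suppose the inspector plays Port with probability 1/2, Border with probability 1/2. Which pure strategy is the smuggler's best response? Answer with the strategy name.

If the smuggler plays Land, the inspector's expected payoff is (1/2)·12 + (1/2)·(-1) = 11/2.
If the smuggler plays Sea, the inspector's expected payoff is (1/2)·12 + (1/2)·(-3) = 9/2.
The smuggler minimizes the inspector's payoff; the smallest is 9/2, so the best response is Sea.

Sea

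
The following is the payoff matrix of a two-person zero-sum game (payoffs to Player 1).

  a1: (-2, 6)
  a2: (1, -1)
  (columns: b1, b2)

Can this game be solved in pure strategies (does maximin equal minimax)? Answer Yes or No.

Row minima: a1 → -2, a2 → -1; maximin = -1.
Column maxima: b1 → 1, b2 → 6; minimax = 1.
-1 ≠ 1, so no pure-strategy equilibrium exists.

No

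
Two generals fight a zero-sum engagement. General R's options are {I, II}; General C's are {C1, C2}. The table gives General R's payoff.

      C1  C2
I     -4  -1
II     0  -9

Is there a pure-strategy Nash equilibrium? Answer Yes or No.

Row minima: I → -4, II → -9; maximin = -4.
Column maxima: C1 → 0, C2 → -1; minimax = -1.
-4 ≠ -1, so no pure-strategy equilibrium exists.

No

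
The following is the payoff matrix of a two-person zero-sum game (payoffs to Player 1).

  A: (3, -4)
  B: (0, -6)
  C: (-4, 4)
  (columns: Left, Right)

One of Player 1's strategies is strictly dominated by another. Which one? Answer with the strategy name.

A gives a strictly higher payoff than B against every column: 3 > 0, -4 > -6.
So B is strictly dominated and Player 1 never plays it.

B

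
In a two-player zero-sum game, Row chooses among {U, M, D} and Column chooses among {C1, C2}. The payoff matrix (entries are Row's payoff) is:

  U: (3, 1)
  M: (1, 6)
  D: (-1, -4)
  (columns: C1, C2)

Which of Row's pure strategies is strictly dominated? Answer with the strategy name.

U gives a strictly higher payoff than D against every column: 3 > -1, 1 > -4.
So D is strictly dominated and Row never plays it.

D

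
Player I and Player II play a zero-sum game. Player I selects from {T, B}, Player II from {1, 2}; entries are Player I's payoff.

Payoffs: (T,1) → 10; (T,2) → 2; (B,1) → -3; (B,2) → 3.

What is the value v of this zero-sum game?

Row minima: T → 2, B → -3; maximin = 2.
Column maxima: 1 → 10, 2 → 3; minimax = 3.
2 ≠ 3, so there is no saddle point; optimal play is mixed.
Let Player I play T with probability p. Expected payoff against 1: 10p + (-3)(1−p) = 13p − 3; against 2: 2p + 3(1−p) = −p + 3.
Setting these equal: 13p − 3 = −p + 3 ⇒ 14p = 6 ⇒ p = 3/7, and the value is (13)·(3/7) − 3 = 18/7.
For Player II: with q = P(1), equating T's and B's payoffs gives 8q + 2 = −6q + 3 ⇒ q = 1/14.

18/7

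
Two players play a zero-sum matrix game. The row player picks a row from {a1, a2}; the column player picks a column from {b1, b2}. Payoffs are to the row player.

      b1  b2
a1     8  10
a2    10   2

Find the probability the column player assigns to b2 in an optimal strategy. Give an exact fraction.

1/5

Row minima: a1 → 8, a2 → 2; maximin = 8.
Column maxima: b1 → 10, b2 → 10; minimax = 10.
8 ≠ 10, so there is no saddle point; optimal play is mixed.
Let the row player play a1 with probability p. Expected payoff against b1: 8p + 10(1−p) = −2p + 10; against b2: 10p + 2(1−p) = 8p + 2.
Setting these equal: −2p + 10 = 8p + 2 ⇒ −10p = -8 ⇒ p = 4/5, and the value is (-2)·(4/5) + 10 = 42/5.
For the column player: with q = P(b1), equating a1's and a2's payoffs gives −2q + 10 = 8q + 2 ⇒ q = 4/5.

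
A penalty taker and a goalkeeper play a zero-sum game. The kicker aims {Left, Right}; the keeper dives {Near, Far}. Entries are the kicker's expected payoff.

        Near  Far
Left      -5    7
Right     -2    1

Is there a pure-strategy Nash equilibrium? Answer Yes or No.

Row minima: Left → -5, Right → -2; maximin = -2.
Column maxima: Near → -2, Far → 7; minimax = -2.
maximin = minimax = -2, so a saddle point exists.

Yes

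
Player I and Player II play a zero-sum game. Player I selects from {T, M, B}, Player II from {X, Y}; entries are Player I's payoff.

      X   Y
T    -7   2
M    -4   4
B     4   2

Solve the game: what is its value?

12/5

Row minima: T → -7, M → -4, B → 2; maximin = 2.
Column maxima: X → 4, Y → 4; minimax = 4.
2 ≠ 4, so there is no saddle point; optimal play is mixed.
T is strictly dominated by M, so Player I never plays it.
On the remaining 2×2 (M, B vs X, Y):
Let Player I play M with probability p. Expected payoff against X: (-4)p + 4(1−p) = −8p + 4; against Y: 4p + 2(1−p) = 2p + 2.
Setting these equal: −8p + 4 = 2p + 2 ⇒ −10p = -2 ⇒ p = 1/5, and the value is (-8)·(1/5) + 4 = 12/5.
For Player II: with q = P(X), equating M's and B's payoffs gives −8q + 4 = 2q + 2 ⇒ q = 1/5.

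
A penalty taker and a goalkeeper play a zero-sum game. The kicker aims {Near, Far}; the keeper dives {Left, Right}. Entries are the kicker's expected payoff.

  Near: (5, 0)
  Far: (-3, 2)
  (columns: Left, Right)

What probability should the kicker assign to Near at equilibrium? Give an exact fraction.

Row minima: Near → 0, Far → -3; maximin = 0.
Column maxima: Left → 5, Right → 2; minimax = 2.
0 ≠ 2, so there is no saddle point; optimal play is mixed.
Let the kicker play Near with probability p. Expected payoff against Left: 5p + (-3)(1−p) = 8p − 3; against Right: 0p + 2(1−p) = −2p + 2.
Setting these equal: 8p − 3 = −2p + 2 ⇒ 10p = 5 ⇒ p = 1/2, and the value is (8)·(1/2) − 3 = 1.
For the keeper: with q = P(Left), equating Near's and Far's payoffs gives 5q = −5q + 2 ⇒ q = 1/5.

1/2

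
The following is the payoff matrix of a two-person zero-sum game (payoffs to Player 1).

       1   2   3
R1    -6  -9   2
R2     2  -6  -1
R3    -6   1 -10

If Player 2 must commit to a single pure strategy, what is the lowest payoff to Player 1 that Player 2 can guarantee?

Column maxima: 1 → 2, 2 → 1, 3 → 2.
The smallest of these is 1.

1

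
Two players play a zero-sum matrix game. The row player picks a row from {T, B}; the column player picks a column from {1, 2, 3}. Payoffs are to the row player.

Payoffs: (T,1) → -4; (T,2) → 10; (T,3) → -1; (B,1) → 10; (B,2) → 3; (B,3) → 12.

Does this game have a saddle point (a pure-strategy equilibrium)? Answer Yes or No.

Row minima: T → -4, B → 3; maximin = 3.
Column maxima: 1 → 10, 2 → 10, 3 → 12; minimax = 10.
3 ≠ 10, so no pure-strategy equilibrium exists.

No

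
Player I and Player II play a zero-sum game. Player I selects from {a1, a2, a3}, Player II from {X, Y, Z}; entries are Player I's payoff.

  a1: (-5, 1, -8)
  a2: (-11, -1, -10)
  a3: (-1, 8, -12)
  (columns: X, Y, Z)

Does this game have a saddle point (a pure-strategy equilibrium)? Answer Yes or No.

Yes

Row minima: a1 → -8, a2 → -11, a3 → -12; maximin = -8.
Column maxima: X → -1, Y → 8, Z → -8; minimax = -8.
maximin = minimax = -8, so a saddle point exists.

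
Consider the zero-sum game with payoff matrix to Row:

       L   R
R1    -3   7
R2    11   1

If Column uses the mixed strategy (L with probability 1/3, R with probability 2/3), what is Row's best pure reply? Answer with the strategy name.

R2

Expected payoff of R1: (1/3)·(-3) + (2/3)·7 = 11/3.
Expected payoff of R2: (1/3)·11 + (2/3)·1 = 13/3.
The largest is 13/3, so Row's best response is R2.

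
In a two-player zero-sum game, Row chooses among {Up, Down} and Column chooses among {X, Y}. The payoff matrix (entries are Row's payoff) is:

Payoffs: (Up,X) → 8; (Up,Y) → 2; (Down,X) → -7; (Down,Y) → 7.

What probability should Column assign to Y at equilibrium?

Row minima: Up → 2, Down → -7; maximin = 2.
Column maxima: X → 8, Y → 7; minimax = 7.
2 ≠ 7, so there is no saddle point; optimal play is mixed.
Let Row play Up with probability p. Expected payoff against X: 8p + (-7)(1−p) = 15p − 7; against Y: 2p + 7(1−p) = −5p + 7.
Setting these equal: 15p − 7 = −5p + 7 ⇒ 20p = 14 ⇒ p = 7/10, and the value is (15)·(7/10) − 7 = 7/2.
For Column: with q = P(X), equating Up's and Down's payoffs gives 6q + 2 = −14q + 7 ⇒ q = 1/4.

3/4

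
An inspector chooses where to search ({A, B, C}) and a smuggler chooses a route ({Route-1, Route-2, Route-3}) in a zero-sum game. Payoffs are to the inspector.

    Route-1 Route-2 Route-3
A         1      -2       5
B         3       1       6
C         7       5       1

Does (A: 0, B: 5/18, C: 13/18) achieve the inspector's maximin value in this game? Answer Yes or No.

Against Route-1 this mix gives (5/18)·3 + (13/18)·7 = 53/9.
Against Route-2 this mix gives (5/18)·1 + (13/18)·5 = 35/9.
Against Route-3 this mix gives (5/18)·6 + (13/18)·1 = 43/18.
The smuggler will play Route-3, holding the inspector to 43/18. Shifting weight toward the row that does better against Route-3 would raise this floor (the equalizing mix achieves 29/9 against both Route-3 and Route-2), so the proposed strategy is not optimal.

No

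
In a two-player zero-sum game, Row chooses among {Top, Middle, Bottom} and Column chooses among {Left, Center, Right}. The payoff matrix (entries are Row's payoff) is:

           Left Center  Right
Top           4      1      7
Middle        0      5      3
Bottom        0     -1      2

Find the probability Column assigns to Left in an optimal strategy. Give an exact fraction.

Row minima: Top → 1, Middle → 0, Bottom → -1; maximin = 1.
Column maxima: Left → 4, Center → 5, Right → 7; minimax = 4.
1 ≠ 4, so there is no saddle point; optimal play is mixed.
Bottom is strictly dominated by Top, so Row never plays it.
Right is strictly dominated by Left (it gives Row strictly more in every row), so Column never plays it.
On the remaining 2×2 (Top, Middle vs Left, Center):
Let Row play Top with probability p. Expected payoff against Left: 4p + 0(1−p) = 4p; against Center: 1p + 5(1−p) = −4p + 5.
Setting these equal: 4p = −4p + 5 ⇒ 8p = 5 ⇒ p = 5/8, and the value is (4)·(5/8) = 5/2.
For Column: with q = P(Left), equating Top's and Middle's payoffs gives 3q + 1 = −5q + 5 ⇒ q = 1/2.

1/2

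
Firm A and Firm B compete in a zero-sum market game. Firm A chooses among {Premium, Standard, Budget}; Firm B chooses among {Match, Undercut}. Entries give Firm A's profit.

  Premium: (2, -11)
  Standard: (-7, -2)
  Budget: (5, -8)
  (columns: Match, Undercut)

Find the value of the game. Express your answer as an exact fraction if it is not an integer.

-11/3

Row minima: Premium → -11, Standard → -7, Budget → -8; maximin = -7.
Column maxima: Match → 5, Undercut → -2; minimax = -2.
-7 ≠ -2, so there is no saddle point; optimal play is mixed.
Premium is strictly dominated by Budget, so Firm A never plays it.
On the remaining 2×2 (Standard, Budget vs Match, Undercut):
Let Firm A play Standard with probability p. Expected payoff against Match: (-7)p + 5(1−p) = −12p + 5; against Undercut: (-2)p + (-8)(1−p) = 6p − 8.
Setting these equal: −12p + 5 = 6p − 8 ⇒ −18p = -13 ⇒ p = 13/18, and the value is (-12)·(13/18) + 5 = -11/3.
For Firm B: with q = P(Match), equating Standard's and Budget's payoffs gives −5q − 2 = 13q − 8 ⇒ q = 1/3.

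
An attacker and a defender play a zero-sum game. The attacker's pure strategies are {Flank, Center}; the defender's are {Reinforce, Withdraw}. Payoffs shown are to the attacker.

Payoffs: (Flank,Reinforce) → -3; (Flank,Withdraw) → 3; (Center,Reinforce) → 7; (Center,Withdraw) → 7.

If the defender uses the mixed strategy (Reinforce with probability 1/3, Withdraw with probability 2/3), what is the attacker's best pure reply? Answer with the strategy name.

Expected payoff of Flank: (1/3)·(-3) + (2/3)·3 = 1.
Expected payoff of Center: (1/3)·7 + (2/3)·7 = 7.
The largest is 7, so the attacker's best response is Center.

Center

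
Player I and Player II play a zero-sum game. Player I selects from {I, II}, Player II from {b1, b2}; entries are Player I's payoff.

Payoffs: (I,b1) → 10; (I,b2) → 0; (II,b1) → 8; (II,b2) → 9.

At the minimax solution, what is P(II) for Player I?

Row minima: I → 0, II → 8; maximin = 8.
Column maxima: b1 → 10, b2 → 9; minimax = 9.
8 ≠ 9, so there is no saddle point; optimal play is mixed.
Let Player I play I with probability p. Expected payoff against b1: 10p + 8(1−p) = 2p + 8; against b2: 0p + 9(1−p) = −9p + 9.
Setting these equal: 2p + 8 = −9p + 9 ⇒ 11p = 1 ⇒ p = 1/11, and the value is (2)·(1/11) + 8 = 90/11.
For Player II: with q = P(b1), equating I's and II's payoffs gives 10q = −q + 9 ⇒ q = 9/11.

10/11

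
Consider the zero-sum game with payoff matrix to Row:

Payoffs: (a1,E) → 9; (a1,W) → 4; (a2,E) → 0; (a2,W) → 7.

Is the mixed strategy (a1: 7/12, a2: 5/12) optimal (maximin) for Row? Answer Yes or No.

Yes

Against E this mix gives (7/12)·9 + (5/12)·0 = 21/4.
Against W this mix gives (7/12)·4 + (5/12)·7 = 21/4.
All of Column's active replies (E, W) yield 21/4, and no column does worse for Row. The mix makes Column indifferent and guarantees 21/4, so it is optimal.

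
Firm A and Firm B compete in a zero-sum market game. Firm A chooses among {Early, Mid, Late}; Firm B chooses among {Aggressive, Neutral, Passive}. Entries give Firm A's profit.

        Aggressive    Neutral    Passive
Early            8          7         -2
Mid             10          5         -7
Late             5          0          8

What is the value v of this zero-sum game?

56/17

Row minima: Early → -2, Mid → -7, Late → 0; maximin = 0.
Column maxima: Aggressive → 10, Neutral → 7, Passive → 8; minimax = 7.
0 ≠ 7, so there is no saddle point; optimal play is mixed.
Aggressive is strictly dominated by Neutral (it gives Firm A strictly more in every row), so Firm B never plays it.
With Aggressive eliminated, Mid is strictly dominated by Early (Early gives Firm A strictly more in every remaining column), so Firm A never plays it.
On the remaining 2×2 (Early, Late vs Neutral, Passive):
Let Firm A play Early with probability p. Expected payoff against Neutral: 7p + 0(1−p) = 7p; against Passive: (-2)p + 8(1−p) = −10p + 8.
Setting these equal: 7p = −10p + 8 ⇒ 17p = 8 ⇒ p = 8/17, and the value is (7)·(8/17) = 56/17.
For Firm B: with q = P(Neutral), equating Early's and Late's payoffs gives 9q − 2 = −8q + 8 ⇒ q = 10/17.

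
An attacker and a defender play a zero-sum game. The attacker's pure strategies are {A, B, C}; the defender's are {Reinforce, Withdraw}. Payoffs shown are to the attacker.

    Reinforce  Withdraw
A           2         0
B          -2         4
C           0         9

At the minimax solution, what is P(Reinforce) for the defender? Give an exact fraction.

Row minima: A → 0, B → -2, C → 0; maximin = 0.
Column maxima: Reinforce → 2, Withdraw → 9; minimax = 2.
0 ≠ 2, so there is no saddle point; optimal play is mixed.
B is strictly dominated by C, so the attacker never plays it.
On the remaining 2×2 (A, C vs Reinforce, Withdraw):
Let the attacker play A with probability p. Expected payoff against Reinforce: 2p + 0(1−p) = 2p; against Withdraw: 0p + 9(1−p) = −9p + 9.
Setting these equal: 2p = −9p + 9 ⇒ 11p = 9 ⇒ p = 9/11, and the value is (2)·(9/11) = 18/11.
For the defender: with q = P(Reinforce), equating A's and C's payoffs gives 2q = −9q + 9 ⇒ q = 9/11.

9/11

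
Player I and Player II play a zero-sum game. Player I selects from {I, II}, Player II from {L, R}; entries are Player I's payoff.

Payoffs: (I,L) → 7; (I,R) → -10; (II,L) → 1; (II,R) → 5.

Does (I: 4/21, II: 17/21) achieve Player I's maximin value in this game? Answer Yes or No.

Against L this mix gives (4/21)·7 + (17/21)·1 = 15/7.
Against R this mix gives (4/21)·(-10) + (17/21)·5 = 15/7.
All of Player II's active replies (L, R) yield 15/7, and no column does worse for Player I. The mix makes Player II indifferent and guarantees 15/7, so it is optimal.

Yes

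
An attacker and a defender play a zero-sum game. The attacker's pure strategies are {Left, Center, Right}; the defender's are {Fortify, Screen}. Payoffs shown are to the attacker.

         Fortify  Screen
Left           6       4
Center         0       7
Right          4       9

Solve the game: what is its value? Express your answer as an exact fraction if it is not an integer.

38/7

Row minima: Left → 4, Center → 0, Right → 4; maximin = 4.
Column maxima: Fortify → 6, Screen → 9; minimax = 6.
4 ≠ 6, so there is no saddle point; optimal play is mixed.
Center is strictly dominated by Right, so the attacker never plays it.
On the remaining 2×2 (Left, Right vs Fortify, Screen):
Let the attacker play Left with probability p. Expected payoff against Fortify: 6p + 4(1−p) = 2p + 4; against Screen: 4p + 9(1−p) = −5p + 9.
Setting these equal: 2p + 4 = −5p + 9 ⇒ 7p = 5 ⇒ p = 5/7, and the value is (2)·(5/7) + 4 = 38/7.
For the defender: with q = P(Fortify), equating Left's and Right's payoffs gives 2q + 4 = −5q + 9 ⇒ q = 5/7.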